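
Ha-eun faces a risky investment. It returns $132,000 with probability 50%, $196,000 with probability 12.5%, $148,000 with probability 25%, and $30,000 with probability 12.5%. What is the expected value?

EV = 0.5 × 132000 + 0.125 × 196000 + 0.25 × 148000 + 0.125 × 30000 = 66000 + 24500 + 37000 + 3750 = 131250

$131,250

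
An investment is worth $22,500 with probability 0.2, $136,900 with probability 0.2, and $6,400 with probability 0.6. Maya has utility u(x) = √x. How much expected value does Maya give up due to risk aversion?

$12,616

E[u] = 0.2·√22500 + 0.2·√136900 + 0.6·√6400 = 0.2·150 + 0.2·370 + 0.6·80 = 152
CE = (152)² = 23104
Risk premium = EV − CE = 35720 − 23104 = 12616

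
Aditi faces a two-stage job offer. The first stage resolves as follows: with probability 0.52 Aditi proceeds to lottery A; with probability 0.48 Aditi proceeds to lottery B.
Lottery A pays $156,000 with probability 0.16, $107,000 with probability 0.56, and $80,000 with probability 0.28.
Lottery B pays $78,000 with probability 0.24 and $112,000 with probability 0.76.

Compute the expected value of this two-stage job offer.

$105,628.80

EV(A) = 0.16 × 156000 + 0.56 × 107000 + 0.28 × 80000 = 24960 + 59920 + 22400 = 107280
EV(B) = 0.24 × 78000 + 0.76 × 112000 = 18720 + 85120 = 103840
Overall = 0.52 × 107280 + 0.48 × 103840 = 55785.6 + 49843.2 = 105628.8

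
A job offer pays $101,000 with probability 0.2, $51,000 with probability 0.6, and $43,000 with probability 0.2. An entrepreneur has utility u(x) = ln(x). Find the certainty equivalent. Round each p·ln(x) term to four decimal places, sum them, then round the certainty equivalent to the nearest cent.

E[u] = 0.2·ln(101000) + 0.6·ln(51000) + 0.2·ln(43000) = 2.3046 + 6.5037 + 2.1338 = 10.9421
CE = e^10.9421 ≈ 56505.88

$56,505.88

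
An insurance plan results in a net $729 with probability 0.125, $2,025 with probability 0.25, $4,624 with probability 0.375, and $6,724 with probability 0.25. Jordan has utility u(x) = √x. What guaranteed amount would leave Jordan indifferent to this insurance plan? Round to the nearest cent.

$3,675.39

E[u] = 0.125·√729 + 0.25·√2025 + 0.375·√4624 + 0.25·√6724 = 0.125·27 + 0.25·45 + 0.375·68 + 0.25·82 = 60.625
CE = (60.625)² = 3675.390625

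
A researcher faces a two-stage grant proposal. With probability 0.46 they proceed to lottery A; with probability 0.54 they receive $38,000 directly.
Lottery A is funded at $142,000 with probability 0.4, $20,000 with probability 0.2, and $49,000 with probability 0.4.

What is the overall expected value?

EV(A) = 0.4 × 142000 + 0.2 × 20000 + 0.4 × 49000 = 56800 + 4000 + 19600 = 80400
Branch B: 38000 (certain)
Overall = 0.46 × 80400 + 0.54 × 38000 = 36984 + 20520 = 57504

$57,504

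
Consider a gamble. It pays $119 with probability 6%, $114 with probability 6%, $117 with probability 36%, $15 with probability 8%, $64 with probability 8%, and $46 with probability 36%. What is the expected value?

EV = 0.06 × 119 + 0.06 × 114 + 0.36 × 117 + 0.08 × 15 + 0.08 × 64 + 0.36 × 46 = 7.14 + 6.84 + 42.12 + 1.2 + 5.12 + 16.56 = 78.98

$78.98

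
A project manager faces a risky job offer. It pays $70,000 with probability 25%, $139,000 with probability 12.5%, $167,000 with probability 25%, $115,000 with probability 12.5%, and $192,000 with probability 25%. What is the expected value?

$139,000

EV = 0.25 × 70000 + 0.125 × 139000 + 0.25 × 167000 + 0.125 × 115000 + 0.25 × 192000 = 17500 + 17375 + 41750 + 14375 + 48000 = 139000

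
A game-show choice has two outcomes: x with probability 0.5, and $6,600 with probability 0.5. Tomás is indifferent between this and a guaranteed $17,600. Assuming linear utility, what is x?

0.5·x + 0.5·6600 = 17600
0.5·x = 17600 − 3300 = 14300
x = 14300 / 0.5 = 28600

x = $28,600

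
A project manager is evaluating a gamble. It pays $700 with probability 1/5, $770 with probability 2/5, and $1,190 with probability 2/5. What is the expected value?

$924

EV = 1/5 × 700 + 2/5 × 770 + 2/5 × 1190 = 140 + 308 + 476 = 924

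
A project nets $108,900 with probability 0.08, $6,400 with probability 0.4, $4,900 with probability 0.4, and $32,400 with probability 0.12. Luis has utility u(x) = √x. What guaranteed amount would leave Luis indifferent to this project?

$11,664

E[u] = 0.08·√108900 + 0.4·√6400 + 0.4·√4900 + 0.12·√32400 = 0.08·330 + 0.4·80 + 0.4·70 + 0.12·180 = 108
CE = (108)² = 11664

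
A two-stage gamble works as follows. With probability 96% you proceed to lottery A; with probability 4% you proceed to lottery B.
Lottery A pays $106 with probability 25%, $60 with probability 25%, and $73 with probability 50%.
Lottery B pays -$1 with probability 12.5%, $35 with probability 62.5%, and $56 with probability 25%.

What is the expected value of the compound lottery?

$76.31

EV(A) = 0.25 × 106 + 0.25 × 60 + 0.5 × 73 = 26.5 + 15 + 36.5 = 78
EV(B) = 0.125 × (-1) + 0.625 × 35 + 0.25 × 56 = -0.125 + 21.875 + 14 = 35.75
Overall = 0.96 × 78 + 0.04 × 35.75 = 74.88 + 1.43 = 76.31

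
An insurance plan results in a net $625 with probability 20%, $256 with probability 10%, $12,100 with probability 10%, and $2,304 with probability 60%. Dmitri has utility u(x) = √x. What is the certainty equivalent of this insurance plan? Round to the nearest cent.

$2,152.96

E[u] = 0.2·√625 + 0.1·√256 + 0.1·√12100 + 0.6·√2304 = 0.2·25 + 0.1·16 + 0.1·110 + 0.6·48 = 46.4
CE = (46.4)² = 2152.96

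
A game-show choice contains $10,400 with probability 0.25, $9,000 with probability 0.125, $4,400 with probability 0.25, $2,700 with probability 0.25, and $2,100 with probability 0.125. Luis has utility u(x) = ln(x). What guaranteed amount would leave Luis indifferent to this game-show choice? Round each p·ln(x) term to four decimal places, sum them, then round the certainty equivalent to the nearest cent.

E[u] = 0.25·ln(10400) + 0.125·ln(9000) + 0.25·ln(4400) + 0.25·ln(2700) + 0.125·ln(2100) = 2.3124 + 1.1381 + 2.0973 + 1.9753 + 0.9562 = 8.4793
CE = e^8.4793 ≈ 4814.08

$4,814.08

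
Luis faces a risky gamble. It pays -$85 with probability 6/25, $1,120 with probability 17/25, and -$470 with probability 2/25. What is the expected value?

$703.60

EV = 6/25 × (-85) + 17/25 × 1120 + 2/25 × (-470) = -20.4 + 761.6 − 37.6 = 703.6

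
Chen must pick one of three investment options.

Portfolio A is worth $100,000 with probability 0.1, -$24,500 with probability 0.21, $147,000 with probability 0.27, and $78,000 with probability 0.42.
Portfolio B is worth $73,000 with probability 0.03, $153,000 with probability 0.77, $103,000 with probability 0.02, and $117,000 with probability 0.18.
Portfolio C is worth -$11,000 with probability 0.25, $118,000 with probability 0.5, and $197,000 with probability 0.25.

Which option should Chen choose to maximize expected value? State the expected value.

Portfolio A = 0.1 × 100000 + 0.21 × (-24500) + 0.27 × 147000 + 0.42 × 78000 = 10000 − 5145 + 39690 + 32760 = 77305
Portfolio B = 0.03 × 73000 + 0.77 × 153000 + 0.02 × 103000 + 0.18 × 117000 = 2190 + 117810 + 2060 + 21060 = 143120
Portfolio C = 0.25 × (-11000) + 0.5 × 118000 + 0.25 × 197000 = -2750 + 59000 + 49250 = 105500

Portfolio B ($143,120)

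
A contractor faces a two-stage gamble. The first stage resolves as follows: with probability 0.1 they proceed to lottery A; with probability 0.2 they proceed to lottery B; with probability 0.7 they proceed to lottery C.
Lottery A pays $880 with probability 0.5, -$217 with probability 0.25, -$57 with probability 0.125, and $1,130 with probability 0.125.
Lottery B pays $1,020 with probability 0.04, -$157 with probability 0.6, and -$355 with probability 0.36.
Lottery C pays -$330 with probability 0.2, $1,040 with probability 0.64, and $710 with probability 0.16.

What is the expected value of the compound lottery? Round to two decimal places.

$514.99

EV(A) = 0.5 × 880 + 0.25 × (-217) + 0.125 × (-57) + 0.125 × 1130 = 440 − 54.25 − 7.125 + 141.25 = 519.875
EV(B) = 0.04 × 1020 + 0.6 × (-157) + 0.36 × (-355) = 40.8 − 94.2 − 127.8 = -181.2
EV(C) = 0.2 × (-330) + 0.64 × 1040 + 0.16 × 710 = -66 + 665.6 + 113.6 = 713.2
Overall = 0.1 × 519.875 + 0.2 × (-181.2) + 0.7 × 713.2 = 51.9875 − 36.24 + 499.24 = 514.9875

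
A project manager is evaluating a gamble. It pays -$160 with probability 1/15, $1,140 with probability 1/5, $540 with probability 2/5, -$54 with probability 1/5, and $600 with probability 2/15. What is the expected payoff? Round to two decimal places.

$502.53

EV = 1/15 × (-160) + 1/5 × 1140 + 2/5 × 540 + 1/5 × (-54) + 2/15 × 600 = -10.6667 + 228 + 216 − 10.8 + 80 = 502.5333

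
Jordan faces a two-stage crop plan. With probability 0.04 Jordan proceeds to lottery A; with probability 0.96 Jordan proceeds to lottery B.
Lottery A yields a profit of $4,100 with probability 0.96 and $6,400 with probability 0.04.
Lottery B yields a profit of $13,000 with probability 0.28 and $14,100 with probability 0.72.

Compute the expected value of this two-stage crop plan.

EV(A) = 0.96 × 4100 + 0.04 × 6400 = 3936 + 256 = 4192
EV(B) = 0.28 × 13000 + 0.72 × 14100 = 3640 + 10152 = 13792
Overall = 0.04 × 4192 + 0.96 × 13792 = 167.68 + 13240.32 = 13408

$13,408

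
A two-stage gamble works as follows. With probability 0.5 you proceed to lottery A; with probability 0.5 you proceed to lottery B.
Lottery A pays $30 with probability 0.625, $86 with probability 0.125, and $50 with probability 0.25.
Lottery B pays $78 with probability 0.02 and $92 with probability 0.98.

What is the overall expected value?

EV(A) = 0.625 × 30 + 0.125 × 86 + 0.25 × 50 = 18.75 + 10.75 + 12.5 = 42
EV(B) = 0.02 × 78 + 0.98 × 92 = 1.56 + 90.16 = 91.72
Overall = 0.5 × 42 + 0.5 × 91.72 = 21 + 45.86 = 66.86

$66.86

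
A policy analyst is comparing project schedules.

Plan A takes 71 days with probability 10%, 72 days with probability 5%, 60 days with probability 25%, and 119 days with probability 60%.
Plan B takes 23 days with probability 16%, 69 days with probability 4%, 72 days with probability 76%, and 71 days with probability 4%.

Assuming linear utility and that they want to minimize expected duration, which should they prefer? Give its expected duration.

Plan A = 0.1 × 71 + 0.05 × 72 + 0.25 × 60 + 0.6 × 119 = 7.1 + 3.6 + 15 + 71.4 = 97.1
Plan B = 0.16 × 23 + 0.04 × 69 + 0.76 × 72 + 0.04 × 71 = 3.68 + 2.76 + 54.72 + 2.84 = 64

Plan B (64 days)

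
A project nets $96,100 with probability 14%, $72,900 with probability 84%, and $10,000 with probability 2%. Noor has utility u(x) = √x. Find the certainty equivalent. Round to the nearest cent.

E[u] = 0.14·√96100 + 0.84·√72900 + 0.02·√10000 = 0.14·310 + 0.84·270 + 0.02·100 = 272.2
CE = (272.2)² = 74092.84

$74,092.84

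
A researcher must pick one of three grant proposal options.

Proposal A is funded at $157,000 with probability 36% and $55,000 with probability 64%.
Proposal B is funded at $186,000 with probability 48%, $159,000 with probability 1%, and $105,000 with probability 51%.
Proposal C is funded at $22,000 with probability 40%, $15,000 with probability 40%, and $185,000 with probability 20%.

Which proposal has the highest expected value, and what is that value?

Proposal A = 0.36 × 157000 + 0.64 × 55000 = 56520 + 35200 = 91720
Proposal B = 0.48 × 186000 + 0.01 × 159000 + 0.51 × 105000 = 89280 + 1590 + 53550 = 144420
Proposal C = 0.4 × 22000 + 0.4 × 15000 + 0.2 × 185000 = 8800 + 6000 + 37000 = 51800

Proposal B ($144,420)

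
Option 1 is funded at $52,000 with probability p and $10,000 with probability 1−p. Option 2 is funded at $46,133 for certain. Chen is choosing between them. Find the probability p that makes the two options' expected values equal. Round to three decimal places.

p·52000 + (1−p)·10000 = 46133
42000p + 10000 = 46133
p = (46133 − 10000) / 42000

p = 0.860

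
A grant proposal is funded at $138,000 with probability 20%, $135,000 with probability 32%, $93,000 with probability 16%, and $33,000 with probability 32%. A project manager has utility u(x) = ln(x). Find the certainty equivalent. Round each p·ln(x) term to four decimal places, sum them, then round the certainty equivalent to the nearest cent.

$81,397.51

E[u] = 0.2·ln(138000) + 0.32·ln(135000) + 0.16·ln(93000) + 0.32·ln(33000) = 2.3670 + 3.7802 + 1.8305 + 3.3294 = 11.3071
CE = e^11.3071 ≈ 81397.51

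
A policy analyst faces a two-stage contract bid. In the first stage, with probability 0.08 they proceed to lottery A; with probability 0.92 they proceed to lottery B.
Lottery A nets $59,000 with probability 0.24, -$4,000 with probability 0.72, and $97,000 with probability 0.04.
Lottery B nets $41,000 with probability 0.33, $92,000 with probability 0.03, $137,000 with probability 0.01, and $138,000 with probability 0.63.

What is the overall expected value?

EV(A) = 0.24 × 59000 + 0.72 × (-4000) + 0.04 × 97000 = 14160 − 2880 + 3880 = 15160
EV(B) = 0.33 × 41000 + 0.03 × 92000 + 0.01 × 137000 + 0.63 × 138000 = 13530 + 2760 + 1370 + 86940 = 104600
Overall = 0.08 × 15160 + 0.92 × 104600 = 1212.8 + 96232 = 97444.8

$97,444.80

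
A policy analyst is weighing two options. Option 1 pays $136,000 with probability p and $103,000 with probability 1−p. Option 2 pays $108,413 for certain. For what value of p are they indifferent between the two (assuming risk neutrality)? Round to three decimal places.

p = 0.164

p·136000 + (1−p)·103000 = 108413
33000p + 103000 = 108413
p = (108413 − 103000) / 33000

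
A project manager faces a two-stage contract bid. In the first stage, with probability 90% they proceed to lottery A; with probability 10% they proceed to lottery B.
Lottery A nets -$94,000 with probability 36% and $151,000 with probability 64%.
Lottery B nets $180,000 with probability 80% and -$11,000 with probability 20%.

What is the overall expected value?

EV(A) = 0.36 × (-94000) + 0.64 × 151000 = -33840 + 96640 = 62800
EV(B) = 0.8 × 180000 + 0.2 × (-11000) = 144000 − 2200 = 141800
Overall = 0.9 × 62800 + 0.1 × 141800 = 56520 + 14180 = 70700

$70,700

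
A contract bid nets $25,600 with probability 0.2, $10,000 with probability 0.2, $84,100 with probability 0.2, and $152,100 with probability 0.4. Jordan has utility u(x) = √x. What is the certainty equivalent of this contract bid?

$70,756

E[u] = 0.2·√25600 + 0.2·√10000 + 0.2·√84100 + 0.4·√152100 = 0.2·160 + 0.2·100 + 0.2·290 + 0.4·390 = 266
CE = (266)² = 70756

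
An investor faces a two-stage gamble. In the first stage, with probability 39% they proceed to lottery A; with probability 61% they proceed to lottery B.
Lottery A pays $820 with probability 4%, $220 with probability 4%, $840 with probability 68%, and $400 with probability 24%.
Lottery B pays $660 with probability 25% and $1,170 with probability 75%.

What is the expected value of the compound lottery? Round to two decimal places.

EV(A) = 0.04 × 820 + 0.04 × 220 + 0.68 × 840 + 0.24 × 400 = 32.8 + 8.8 + 571.2 + 96 = 708.8
EV(B) = 0.25 × 660 + 0.75 × 1170 = 165 + 877.5 = 1042.5
Overall = 0.39 × 708.8 + 0.61 × 1042.5 = 276.432 + 635.925 = 912.357

$912.36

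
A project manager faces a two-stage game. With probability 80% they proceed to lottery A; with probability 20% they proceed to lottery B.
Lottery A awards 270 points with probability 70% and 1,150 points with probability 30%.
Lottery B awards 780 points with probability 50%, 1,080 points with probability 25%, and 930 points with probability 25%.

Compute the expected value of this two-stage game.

EV(A) = 0.7 × 270 + 0.3 × 1150 = 189 + 345 = 534
EV(B) = 0.5 × 780 + 0.25 × 1080 + 0.25 × 930 = 390 + 270 + 232.5 = 892.5
Overall = 0.8 × 534 + 0.2 × 892.5 = 427.2 + 178.5 = 605.7

605.7 points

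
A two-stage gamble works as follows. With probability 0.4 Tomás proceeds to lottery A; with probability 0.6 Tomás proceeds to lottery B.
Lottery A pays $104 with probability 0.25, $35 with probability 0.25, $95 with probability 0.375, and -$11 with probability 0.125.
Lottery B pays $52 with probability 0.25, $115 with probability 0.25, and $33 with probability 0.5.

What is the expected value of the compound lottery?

$62.55

EV(A) = 0.25 × 104 + 0.25 × 35 + 0.375 × 95 + 0.125 × (-11) = 26 + 8.75 + 35.625 − 1.375 = 69
EV(B) = 0.25 × 52 + 0.25 × 115 + 0.5 × 33 = 13 + 28.75 + 16.5 = 58.25
Overall = 0.4 × 69 + 0.6 × 58.25 = 27.6 + 34.95 = 62.55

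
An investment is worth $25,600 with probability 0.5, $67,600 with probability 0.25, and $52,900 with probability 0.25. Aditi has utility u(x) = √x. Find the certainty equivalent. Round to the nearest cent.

E[u] = 0.5·√25600 + 0.25·√67600 + 0.25·√52900 = 0.5·160 + 0.25·260 + 0.25·230 = 202.5
CE = (202.5)² = 41006.25

$41,006.25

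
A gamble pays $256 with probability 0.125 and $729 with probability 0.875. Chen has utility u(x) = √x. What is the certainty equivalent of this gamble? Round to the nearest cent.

$656.64

E[u] = 0.125·√256 + 0.875·√729 = 0.125·16 + 0.875·27 = 25.625
CE = (25.625)² = 656.640625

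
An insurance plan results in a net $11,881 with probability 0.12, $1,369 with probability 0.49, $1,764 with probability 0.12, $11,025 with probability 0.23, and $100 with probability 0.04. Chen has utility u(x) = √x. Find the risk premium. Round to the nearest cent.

E[u] = 0.12·√11881 + 0.49·√1369 + 0.12·√1764 + 0.23·√11025 + 0.04·√100 = 0.12·109 + 0.49·37 + 0.12·42 + 0.23·105 + 0.04·10 = 60.8
CE = (60.8)² = 3696.64
Risk premium = EV − CE = 4847.96 − 3696.64 = 1151.32

$1,151.32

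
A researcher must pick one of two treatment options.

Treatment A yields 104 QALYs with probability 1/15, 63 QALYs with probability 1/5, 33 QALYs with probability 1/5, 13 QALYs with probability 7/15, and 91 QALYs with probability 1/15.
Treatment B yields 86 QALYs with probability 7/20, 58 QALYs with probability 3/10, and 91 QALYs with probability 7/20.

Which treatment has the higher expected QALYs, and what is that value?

Treatment B (79.35 QALYs)

Treatment A = 1/15 × 104 + 1/5 × 63 + 1/5 × 33 + 7/15 × 13 + 1/15 × 91 = 6.9333 + 12.6 + 6.6 + 6.0667 + 6.0667 = 38.2667
Treatment B = 7/20 × 86 + 3/10 × 58 + 7/20 × 91 = 30.1 + 17.4 + 31.85 = 79.35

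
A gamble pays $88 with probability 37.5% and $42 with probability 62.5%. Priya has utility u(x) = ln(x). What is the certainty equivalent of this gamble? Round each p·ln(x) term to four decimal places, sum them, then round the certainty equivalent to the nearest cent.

$55.42

E[u] = 0.375·ln(88) + 0.625·ln(42) = 1.6790 + 2.3360 = 4.0150
CE = e^4.0150 ≈ 55.42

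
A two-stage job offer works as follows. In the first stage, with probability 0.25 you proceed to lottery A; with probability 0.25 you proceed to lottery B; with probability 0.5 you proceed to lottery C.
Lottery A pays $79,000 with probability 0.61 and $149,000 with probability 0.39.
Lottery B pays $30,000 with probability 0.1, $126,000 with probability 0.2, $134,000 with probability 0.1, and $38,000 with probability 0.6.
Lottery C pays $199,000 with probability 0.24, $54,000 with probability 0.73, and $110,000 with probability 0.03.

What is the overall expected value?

EV(A) = 0.61 × 79000 + 0.39 × 149000 = 48190 + 58110 = 106300
EV(B) = 0.1 × 30000 + 0.2 × 126000 + 0.1 × 134000 + 0.6 × 38000 = 3000 + 25200 + 13400 + 22800 = 64400
EV(C) = 0.24 × 199000 + 0.73 × 54000 + 0.03 × 110000 = 47760 + 39420 + 3300 = 90480
Overall = 0.25 × 106300 + 0.25 × 64400 + 0.5 × 90480 = 26575 + 16100 + 45240 = 87915

$87,915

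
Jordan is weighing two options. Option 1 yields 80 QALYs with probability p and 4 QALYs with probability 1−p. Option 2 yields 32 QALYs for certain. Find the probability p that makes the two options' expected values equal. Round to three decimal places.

p·80 + (1−p)·4 = 32
76p + 4 = 32
p = (32 − 4) / 76

p = 0.368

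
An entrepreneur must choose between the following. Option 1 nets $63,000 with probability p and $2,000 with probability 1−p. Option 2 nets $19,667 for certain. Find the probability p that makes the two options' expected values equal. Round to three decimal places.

p·63000 + (1−p)·2000 = 19667
61000p + 2000 = 19667
p = (19667 − 2000) / 61000

p = 0.290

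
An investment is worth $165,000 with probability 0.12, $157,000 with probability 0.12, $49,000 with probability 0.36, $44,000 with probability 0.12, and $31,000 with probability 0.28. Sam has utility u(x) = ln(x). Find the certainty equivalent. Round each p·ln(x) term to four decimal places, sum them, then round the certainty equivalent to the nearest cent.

E[u] = 0.12·ln(165000) + 0.12·ln(157000) + 0.36·ln(49000) + 0.12·ln(44000) + 0.28·ln(31000) = 1.4416 + 1.4357 + 3.8878 + 1.2830 + 2.8957 = 10.9438
CE = e^10.9438 ≈ 56602.02

$56,602.02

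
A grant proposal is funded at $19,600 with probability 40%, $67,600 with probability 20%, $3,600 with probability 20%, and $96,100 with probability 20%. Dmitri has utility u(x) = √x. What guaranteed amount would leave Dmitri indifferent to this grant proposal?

$33,124

E[u] = 0.4·√19600 + 0.2·√67600 + 0.2·√3600 + 0.2·√96100 = 0.4·140 + 0.2·260 + 0.2·60 + 0.2·310 = 182
CE = (182)² = 33124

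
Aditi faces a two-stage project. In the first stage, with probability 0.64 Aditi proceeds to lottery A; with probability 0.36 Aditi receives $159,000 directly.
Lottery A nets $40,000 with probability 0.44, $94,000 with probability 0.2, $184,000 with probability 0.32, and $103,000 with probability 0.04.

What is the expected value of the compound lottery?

$120,856

EV(A) = 0.44 × 40000 + 0.2 × 94000 + 0.32 × 184000 + 0.04 × 103000 = 17600 + 18800 + 58880 + 4120 = 99400
Branch B: 159000 (certain)
Overall = 0.64 × 99400 + 0.36 × 159000 = 63616 + 57240 = 120856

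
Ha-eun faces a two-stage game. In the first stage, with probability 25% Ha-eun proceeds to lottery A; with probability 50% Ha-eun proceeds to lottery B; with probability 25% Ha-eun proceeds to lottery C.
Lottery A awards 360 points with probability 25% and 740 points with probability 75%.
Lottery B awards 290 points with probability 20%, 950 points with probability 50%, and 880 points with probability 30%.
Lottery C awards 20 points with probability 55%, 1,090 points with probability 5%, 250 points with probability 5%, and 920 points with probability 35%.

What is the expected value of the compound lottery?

EV(A) = 0.25 × 360 + 0.75 × 740 = 90 + 555 = 645
EV(B) = 0.2 × 290 + 0.5 × 950 + 0.3 × 880 = 58 + 475 + 264 = 797
EV(C) = 0.55 × 20 + 0.05 × 1090 + 0.05 × 250 + 0.35 × 920 = 11 + 54.5 + 12.5 + 322 = 400
Overall = 0.25 × 645 + 0.5 × 797 + 0.25 × 400 = 161.25 + 398.5 + 100 = 659.75

659.75 points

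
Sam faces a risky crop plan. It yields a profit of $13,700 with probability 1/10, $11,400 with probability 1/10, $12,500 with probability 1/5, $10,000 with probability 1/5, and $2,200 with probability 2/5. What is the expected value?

EV = 1/10 × 13700 + 1/10 × 11400 + 1/5 × 12500 + 1/5 × 10000 + 2/5 × 2200 = 1370 + 1140 + 2500 + 2000 + 880 = 7890

$7,890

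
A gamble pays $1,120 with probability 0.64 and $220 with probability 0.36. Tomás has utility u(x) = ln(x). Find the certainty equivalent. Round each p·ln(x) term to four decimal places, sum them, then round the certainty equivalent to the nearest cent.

E[u] = 0.64·ln(1120) + 0.36·ln(220) = 4.4935 + 1.9417 = 6.4352
CE = e^6.4352 ≈ 623.41

$623.41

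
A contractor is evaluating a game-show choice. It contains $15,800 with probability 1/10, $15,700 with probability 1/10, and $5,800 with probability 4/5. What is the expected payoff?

EV = 1/10 × 15800 + 1/10 × 15700 + 4/5 × 5800 = 1580 + 1570 + 4640 = 7790

$7,790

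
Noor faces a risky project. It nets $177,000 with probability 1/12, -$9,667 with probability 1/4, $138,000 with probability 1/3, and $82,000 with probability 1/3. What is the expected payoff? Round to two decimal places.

$85,666.58

EV = 1/12 × 177000 + 1/4 × (-9667) + 1/3 × 138000 + 1/3 × 82000 = 14750 − 2416.75 + 46000 + 27333.3333 = 85666.5833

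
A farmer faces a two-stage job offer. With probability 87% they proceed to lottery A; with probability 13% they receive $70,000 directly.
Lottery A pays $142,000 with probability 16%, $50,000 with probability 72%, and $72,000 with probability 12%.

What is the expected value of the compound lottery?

EV(A) = 0.16 × 142000 + 0.72 × 50000 + 0.12 × 72000 = 22720 + 36000 + 8640 = 67360
Branch B: 70000 (certain)
Overall = 0.87 × 67360 + 0.13 × 70000 = 58603.2 + 9100 = 67703.2

$67,703.20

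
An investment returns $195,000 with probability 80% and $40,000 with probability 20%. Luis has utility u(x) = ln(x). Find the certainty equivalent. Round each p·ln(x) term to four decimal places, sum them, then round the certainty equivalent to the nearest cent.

$142,045.12

E[u] = 0.8·ln(195000) + 0.2·ln(40000) = 9.7446 + 2.1193 = 11.8639
CE = e^11.8639 ≈ 142045.12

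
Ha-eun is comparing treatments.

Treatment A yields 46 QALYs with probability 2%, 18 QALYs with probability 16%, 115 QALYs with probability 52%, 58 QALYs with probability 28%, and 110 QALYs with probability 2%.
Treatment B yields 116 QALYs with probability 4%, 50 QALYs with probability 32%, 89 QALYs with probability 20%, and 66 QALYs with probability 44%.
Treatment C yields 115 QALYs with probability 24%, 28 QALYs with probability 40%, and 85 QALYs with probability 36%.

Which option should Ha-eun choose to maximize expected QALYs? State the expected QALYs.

Treatment A = 0.02 × 46 + 0.16 × 18 + 0.52 × 115 + 0.28 × 58 + 0.02 × 110 = 0.92 + 2.88 + 59.8 + 16.24 + 2.2 = 82.04
Treatment B = 0.04 × 116 + 0.32 × 50 + 0.2 × 89 + 0.44 × 66 = 4.64 + 16 + 17.8 + 29.04 = 67.48
Treatment C = 0.24 × 115 + 0.4 × 28 + 0.36 × 85 = 27.6 + 11.2 + 30.6 = 69.4

Treatment A (82.04 QALYs)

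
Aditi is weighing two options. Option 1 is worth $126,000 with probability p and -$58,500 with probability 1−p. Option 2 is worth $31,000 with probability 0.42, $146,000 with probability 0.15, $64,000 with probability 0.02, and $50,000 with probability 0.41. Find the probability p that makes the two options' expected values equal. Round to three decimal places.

EV(Option 2) = 0.42 × 31000 + 0.15 × 146000 + 0.02 × 64000 + 0.41 × 50000 = 13020 + 21900 + 1280 + 20500 = 56700
p·126000 + (1−p)·(-58500) = 56700
184500p − 58500 = 56700
p = (56700 + 58500) / 184500

p = 0.624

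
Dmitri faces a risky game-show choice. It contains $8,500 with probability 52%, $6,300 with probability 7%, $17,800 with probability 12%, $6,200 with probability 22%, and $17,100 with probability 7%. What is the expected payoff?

EV = 0.52 × 8500 + 0.07 × 6300 + 0.12 × 17800 + 0.22 × 6200 + 0.07 × 17100 = 4420 + 441 + 2136 + 1364 + 1197 = 9558

$9,558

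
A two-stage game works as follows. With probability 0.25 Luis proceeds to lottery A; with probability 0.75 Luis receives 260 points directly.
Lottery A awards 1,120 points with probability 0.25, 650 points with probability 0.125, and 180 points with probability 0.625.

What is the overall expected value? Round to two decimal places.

EV(A) = 0.25 × 1120 + 0.125 × 650 + 0.625 × 180 = 280 + 81.25 + 112.5 = 473.75
Branch B: 260 (certain)
Overall = 0.25 × 473.75 + 0.75 × 260 = 118.4375 + 195 = 313.4375

313.44 points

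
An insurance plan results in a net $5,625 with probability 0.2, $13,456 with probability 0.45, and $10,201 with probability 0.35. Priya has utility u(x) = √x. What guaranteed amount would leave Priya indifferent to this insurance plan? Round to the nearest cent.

E[u] = 0.2·√5625 + 0.45·√13456 + 0.35·√10201 = 0.2·75 + 0.45·116 + 0.35·101 = 102.55
CE = (102.55)² = 10516.5025

$10,516.50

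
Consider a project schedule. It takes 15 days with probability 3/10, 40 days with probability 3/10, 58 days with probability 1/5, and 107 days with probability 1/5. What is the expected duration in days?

EV = 3/10 × 15 + 3/10 × 40 + 1/5 × 58 + 1/5 × 107 = 4.5 + 12 + 11.6 + 21.4 = 49.5

49.5 days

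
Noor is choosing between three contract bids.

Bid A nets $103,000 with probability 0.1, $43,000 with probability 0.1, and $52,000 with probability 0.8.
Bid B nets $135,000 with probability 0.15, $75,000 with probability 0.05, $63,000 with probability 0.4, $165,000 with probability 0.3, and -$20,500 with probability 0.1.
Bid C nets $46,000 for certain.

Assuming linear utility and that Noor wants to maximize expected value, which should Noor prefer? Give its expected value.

Bid B ($96,650)

Bid A = 0.1 × 103000 + 0.1 × 43000 + 0.8 × 52000 = 10300 + 4300 + 41600 = 56200
Bid B = 0.15 × 135000 + 0.05 × 75000 + 0.4 × 63000 + 0.3 × 165000 + 0.1 × (-20500) = 20250 + 3750 + 25200 + 49500 − 2050 = 96650
Bid C: 46000 (certain)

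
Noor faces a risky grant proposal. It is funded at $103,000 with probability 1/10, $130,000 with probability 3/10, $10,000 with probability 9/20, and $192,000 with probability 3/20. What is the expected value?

EV = 1/10 × 103000 + 3/10 × 130000 + 9/20 × 10000 + 3/20 × 192000 = 10300 + 39000 + 4500 + 28800 = 82600

$82,600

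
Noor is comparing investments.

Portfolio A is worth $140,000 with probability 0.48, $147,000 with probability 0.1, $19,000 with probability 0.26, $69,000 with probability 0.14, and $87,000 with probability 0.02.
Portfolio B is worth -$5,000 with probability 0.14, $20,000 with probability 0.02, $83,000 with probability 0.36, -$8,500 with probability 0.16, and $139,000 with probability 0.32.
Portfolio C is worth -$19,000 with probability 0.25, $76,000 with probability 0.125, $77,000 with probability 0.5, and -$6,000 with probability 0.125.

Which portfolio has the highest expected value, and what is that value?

Portfolio A ($98,240)

Portfolio A = 0.48 × 140000 + 0.1 × 147000 + 0.26 × 19000 + 0.14 × 69000 + 0.02 × 87000 = 67200 + 14700 + 4940 + 9660 + 1740 = 98240
Portfolio B = 0.14 × (-5000) + 0.02 × 20000 + 0.36 × 83000 + 0.16 × (-8500) + 0.32 × 139000 = -700 + 400 + 29880 − 1360 + 44480 = 72700
Portfolio C = 0.25 × (-19000) + 0.125 × 76000 + 0.5 × 77000 + 0.125 × (-6000) = -4750 + 9500 + 38500 − 750 = 42500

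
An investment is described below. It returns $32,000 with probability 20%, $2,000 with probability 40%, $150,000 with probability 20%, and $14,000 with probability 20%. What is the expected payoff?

$40,000

EV = 0.2 × 32000 + 0.4 × 2000 + 0.2 × 150000 + 0.2 × 14000 = 6400 + 800 + 30000 + 2800 = 40000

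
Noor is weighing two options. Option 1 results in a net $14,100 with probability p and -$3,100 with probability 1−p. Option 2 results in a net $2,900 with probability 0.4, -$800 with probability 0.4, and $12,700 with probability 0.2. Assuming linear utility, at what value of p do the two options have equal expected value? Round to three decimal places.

EV(Option 2) = 0.4 × 2900 + 0.4 × (-800) + 0.2 × 12700 = 1160 − 320 + 2540 = 3380
p·14100 + (1−p)·(-3100) = 3380
17200p − 3100 = 3380
p = (3380 + 3100) / 17200

p = 0.377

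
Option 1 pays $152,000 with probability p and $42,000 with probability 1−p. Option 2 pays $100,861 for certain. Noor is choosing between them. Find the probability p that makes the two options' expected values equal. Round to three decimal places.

p·152000 + (1−p)·42000 = 100861
110000p + 42000 = 100861
p = (100861 − 42000) / 110000

p = 0.535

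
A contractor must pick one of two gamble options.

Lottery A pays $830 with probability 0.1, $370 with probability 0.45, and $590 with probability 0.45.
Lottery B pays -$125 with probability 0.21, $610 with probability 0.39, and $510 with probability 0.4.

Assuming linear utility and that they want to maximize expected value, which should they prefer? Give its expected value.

Lottery A = 0.1 × 830 + 0.45 × 370 + 0.45 × 590 = 83 + 166.5 + 265.5 = 515
Lottery B = 0.21 × (-125) + 0.39 × 610 + 0.4 × 510 = -26.25 + 237.9 + 204 = 415.65

Lottery A ($515)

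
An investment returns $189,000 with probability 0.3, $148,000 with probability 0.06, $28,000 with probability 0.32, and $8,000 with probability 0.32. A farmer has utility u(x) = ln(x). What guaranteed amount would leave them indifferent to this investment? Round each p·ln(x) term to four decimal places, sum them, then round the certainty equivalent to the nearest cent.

E[u] = 0.3·ln(189000) + 0.06·ln(148000) + 0.32·ln(28000) + 0.32·ln(8000) = 3.6449 + 0.7143 + 3.2768 + 2.8759 = 10.5119
CE = e^10.5119 ≈ 36750.24

$36,750.24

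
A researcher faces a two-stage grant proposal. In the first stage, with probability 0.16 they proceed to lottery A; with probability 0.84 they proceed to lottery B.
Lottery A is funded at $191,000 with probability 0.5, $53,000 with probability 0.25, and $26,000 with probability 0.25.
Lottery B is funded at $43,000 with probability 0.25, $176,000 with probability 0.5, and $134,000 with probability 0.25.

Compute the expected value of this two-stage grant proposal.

EV(A) = 0.5 × 191000 + 0.25 × 53000 + 0.25 × 26000 = 95500 + 13250 + 6500 = 115250
EV(B) = 0.25 × 43000 + 0.5 × 176000 + 0.25 × 134000 = 10750 + 88000 + 33500 = 132250
Overall = 0.16 × 115250 + 0.84 × 132250 = 18440 + 111090 = 129530

$129,530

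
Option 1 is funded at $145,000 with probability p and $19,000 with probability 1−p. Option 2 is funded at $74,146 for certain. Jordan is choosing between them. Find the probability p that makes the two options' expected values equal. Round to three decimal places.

p = 0.438

p·145000 + (1−p)·19000 = 74146
126000p + 19000 = 74146
p = (74146 − 19000) / 126000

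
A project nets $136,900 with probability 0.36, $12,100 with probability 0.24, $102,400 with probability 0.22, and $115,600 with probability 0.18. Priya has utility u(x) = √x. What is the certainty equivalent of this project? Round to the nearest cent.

$84,797.44

E[u] = 0.36·√136900 + 0.24·√12100 + 0.22·√102400 + 0.18·√115600 = 0.36·370 + 0.24·110 + 0.22·320 + 0.18·340 = 291.2
CE = (291.2)² = 84797.44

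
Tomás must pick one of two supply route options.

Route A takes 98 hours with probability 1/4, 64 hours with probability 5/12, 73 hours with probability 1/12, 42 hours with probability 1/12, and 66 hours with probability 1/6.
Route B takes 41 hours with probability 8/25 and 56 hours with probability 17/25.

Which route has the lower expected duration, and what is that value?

Route B (51.2 hours)

Route A = 1/4 × 98 + 5/12 × 64 + 1/12 × 73 + 1/12 × 42 + 1/6 × 66 = 24.5 + 26.6667 + 6.0833 + 3.5 + 11 = 71.75
Route B = 8/25 × 41 + 17/25 × 56 = 13.12 + 38.08 = 51.2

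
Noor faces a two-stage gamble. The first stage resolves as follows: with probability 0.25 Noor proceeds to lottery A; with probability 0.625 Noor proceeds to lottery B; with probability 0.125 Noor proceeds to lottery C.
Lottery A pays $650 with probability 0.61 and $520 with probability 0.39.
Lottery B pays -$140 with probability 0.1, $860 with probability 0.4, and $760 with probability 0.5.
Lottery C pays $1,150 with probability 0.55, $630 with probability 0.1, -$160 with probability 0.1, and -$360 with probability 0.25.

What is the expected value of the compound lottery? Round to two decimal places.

$667.26

EV(A) = 0.61 × 650 + 0.39 × 520 = 396.5 + 202.8 = 599.3
EV(B) = 0.1 × (-140) + 0.4 × 860 + 0.5 × 760 = -14 + 344 + 380 = 710
EV(C) = 0.55 × 1150 + 0.1 × 630 + 0.1 × (-160) + 0.25 × (-360) = 632.5 + 63 − 16 − 90 = 589.5
Overall = 0.25 × 599.3 + 0.625 × 710 + 0.125 × 589.5 = 149.825 + 443.75 + 73.6875 = 667.2625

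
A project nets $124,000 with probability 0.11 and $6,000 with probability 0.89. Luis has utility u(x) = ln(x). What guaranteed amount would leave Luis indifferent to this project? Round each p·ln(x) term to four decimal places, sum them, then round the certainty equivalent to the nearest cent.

E[u] = 0.11·ln(124000) + 0.89·ln(6000) = 1.2901 + 7.7426 = 9.0327
CE = e^9.0327 ≈ 8372.43

$8,372.43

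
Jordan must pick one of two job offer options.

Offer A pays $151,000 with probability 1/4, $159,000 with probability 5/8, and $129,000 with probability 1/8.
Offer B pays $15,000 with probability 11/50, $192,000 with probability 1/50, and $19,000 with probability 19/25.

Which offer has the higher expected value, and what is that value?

Offer A = 1/4 × 151000 + 5/8 × 159000 + 1/8 × 129000 = 37750 + 99375 + 16125 = 153250
Offer B = 11/50 × 15000 + 1/50 × 192000 + 19/25 × 19000 = 3300 + 3840 + 14440 = 21580

Offer A ($153,250)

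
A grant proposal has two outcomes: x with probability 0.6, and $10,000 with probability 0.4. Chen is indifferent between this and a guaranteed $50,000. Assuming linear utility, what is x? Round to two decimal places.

x = $76,666.67

0.6·x + 0.4·10000 = 50000
0.6·x = 50000 − 4000 = 46000
x = 46000 / 0.6 = 76666.6667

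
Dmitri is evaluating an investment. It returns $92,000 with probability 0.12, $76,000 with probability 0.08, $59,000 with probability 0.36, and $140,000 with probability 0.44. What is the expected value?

$99,960

EV = 0.12 × 92000 + 0.08 × 76000 + 0.36 × 59000 + 0.44 × 140000 = 11040 + 6080 + 21240 + 61600 = 99960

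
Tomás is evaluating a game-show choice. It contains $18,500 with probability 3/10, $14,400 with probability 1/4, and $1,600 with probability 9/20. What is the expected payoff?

$9,870

EV = 3/10 × 18500 + 1/4 × 14400 + 9/20 × 1600 = 5550 + 3600 + 720 = 9870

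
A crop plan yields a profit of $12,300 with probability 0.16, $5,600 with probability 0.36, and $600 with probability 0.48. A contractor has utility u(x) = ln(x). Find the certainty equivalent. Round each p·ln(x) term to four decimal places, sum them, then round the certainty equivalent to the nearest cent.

E[u] = 0.16·ln(12300) + 0.36·ln(5600) + 0.48·ln(600) = 1.5068 + 3.1070 + 3.0705 = 7.6843
CE = e^7.6843 ≈ 2173.95

$2,173.95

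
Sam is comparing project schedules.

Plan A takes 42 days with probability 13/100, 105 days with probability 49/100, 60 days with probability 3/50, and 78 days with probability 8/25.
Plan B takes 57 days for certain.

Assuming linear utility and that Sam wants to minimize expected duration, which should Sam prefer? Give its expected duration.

Plan B (57 days)

Plan A = 13/100 × 42 + 49/100 × 105 + 3/50 × 60 + 8/25 × 78 = 5.46 + 51.45 + 3.6 + 24.96 = 85.47
Plan B: 57 (certain)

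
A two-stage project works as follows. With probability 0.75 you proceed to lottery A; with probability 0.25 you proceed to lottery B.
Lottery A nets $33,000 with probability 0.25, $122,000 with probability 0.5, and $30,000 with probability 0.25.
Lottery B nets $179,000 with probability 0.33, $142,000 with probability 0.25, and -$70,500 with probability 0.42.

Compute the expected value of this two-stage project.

$73,802.50

EV(A) = 0.25 × 33000 + 0.5 × 122000 + 0.25 × 30000 = 8250 + 61000 + 7500 = 76750
EV(B) = 0.33 × 179000 + 0.25 × 142000 + 0.42 × (-70500) = 59070 + 35500 − 29610 = 64960
Overall = 0.75 × 76750 + 0.25 × 64960 = 57562.5 + 16240 = 73802.5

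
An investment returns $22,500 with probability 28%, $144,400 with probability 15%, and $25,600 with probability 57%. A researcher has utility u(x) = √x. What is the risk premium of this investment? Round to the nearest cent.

$6,375.96

E[u] = 0.28·√22500 + 0.15·√144400 + 0.57·√25600 = 0.28·150 + 0.15·380 + 0.57·160 = 190.2
CE = (190.2)² = 36176.04
Risk premium = EV − CE = 42552 − 36176.04 = 6375.96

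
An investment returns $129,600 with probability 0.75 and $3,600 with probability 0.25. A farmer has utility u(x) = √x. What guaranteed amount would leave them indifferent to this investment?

$81,225

E[u] = 0.75·√129600 + 0.25·√3600 = 0.75·360 + 0.25·60 = 285
CE = (285)² = 81225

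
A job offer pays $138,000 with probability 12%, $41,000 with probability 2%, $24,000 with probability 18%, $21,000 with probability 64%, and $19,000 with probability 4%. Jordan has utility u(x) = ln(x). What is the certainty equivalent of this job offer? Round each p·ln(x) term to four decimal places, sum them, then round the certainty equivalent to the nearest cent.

E[u] = 0.12·ln(138000) + 0.02·ln(41000) + 0.18·ln(24000) + 0.64·ln(21000) + 0.04·ln(19000) = 1.4202 + 0.2124 + 1.8154 + 6.3695 + 0.3941 = 10.2116
CE = e^10.2116 ≈ 27217.08

$27,217.08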